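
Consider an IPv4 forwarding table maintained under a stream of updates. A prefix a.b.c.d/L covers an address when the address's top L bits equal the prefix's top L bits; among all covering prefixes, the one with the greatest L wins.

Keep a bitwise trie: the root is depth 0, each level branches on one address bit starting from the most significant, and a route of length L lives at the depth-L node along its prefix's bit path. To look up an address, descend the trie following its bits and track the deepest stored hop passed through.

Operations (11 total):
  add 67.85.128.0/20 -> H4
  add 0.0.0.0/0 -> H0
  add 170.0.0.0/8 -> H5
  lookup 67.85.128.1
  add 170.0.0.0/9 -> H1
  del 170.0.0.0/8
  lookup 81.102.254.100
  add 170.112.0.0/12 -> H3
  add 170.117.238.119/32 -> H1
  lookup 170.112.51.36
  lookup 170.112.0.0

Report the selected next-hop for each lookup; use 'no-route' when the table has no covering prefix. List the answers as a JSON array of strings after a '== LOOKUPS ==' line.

Apply in order:
  add 67.85.128.0/20 -> H4 at depth 20
  add 0.0.0.0/0 -> H0 at depth 0
  add 170.0.0.0/8 -> H5 at depth 8
  lookup 67.85.128.1: bits 01000011010101011000 walk d0:H0→d1:-→d2:-→d3:-→d4:-→d5:-→d6:-→d7:-→d8:-→d9:-→d10:-→d11:-→d12:-→d13:-→d14:-→d15:-→d16:-→d17:-→d18:-→d19:-→d20:H4 -> H4
  add 170.0.0.0/9 -> H1 at depth 9
  del 170.0.0.0/8 (clear depth 8)
  lookup 81.102.254.100: bits 010 walk d0:H0→d1:-→d2:-→d3:- -> H0
  add 170.112.0.0/12 -> H3 at depth 12
  add 170.117.238.119/32 -> H1 at depth 32
  lookup 170.112.51.36: bits 1010101001110 walk d0:H0→d1:-→d2:-→d3:-→d4:-→d5:-→d6:-→d7:-→d8:-→d9:H1→d10:-→d11:-→d12:H3→d13:- -> H3
  lookup 170.112.0.0: bits 1010101001110 walk d0:H0→d1:-→d2:-→d3:-→d4:-→d5:-→d6:-→d7:-→d8:-→d9:H1→d10:-→d11:-→d12:H3→d13:- -> H3

== LOOKUPS ==
["H4","H0","H3","H3"]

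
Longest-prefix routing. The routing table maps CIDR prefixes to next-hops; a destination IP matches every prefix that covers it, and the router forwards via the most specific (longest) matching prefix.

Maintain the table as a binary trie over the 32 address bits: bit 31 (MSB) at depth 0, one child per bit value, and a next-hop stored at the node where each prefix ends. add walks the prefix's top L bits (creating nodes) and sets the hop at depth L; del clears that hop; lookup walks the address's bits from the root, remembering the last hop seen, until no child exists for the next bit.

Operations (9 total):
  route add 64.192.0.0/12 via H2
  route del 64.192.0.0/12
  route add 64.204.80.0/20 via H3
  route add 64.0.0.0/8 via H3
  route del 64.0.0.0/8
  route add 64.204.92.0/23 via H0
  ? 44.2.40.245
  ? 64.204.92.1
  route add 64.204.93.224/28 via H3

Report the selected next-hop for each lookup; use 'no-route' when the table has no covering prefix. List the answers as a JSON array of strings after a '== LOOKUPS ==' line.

Process each operation:
  + 64.192.0.0/12 (H2) depth=12
  - 64.192.0.0/12 clear@12
  + 64.204.80.0/20 (H3) depth=20
  + 64.0.0.0/8 (H3) depth=8
  - 64.0.0.0/8 clear@8
  + 64.204.92.0/23 (H0) depth=23
  ? 44.2.40.245  path d0:-→d1:-  best=no-route
  ? 64.204.92.1  path d0:-→d1:-→d2:-→d3:-→d4:-→d5:-→d6:-→d7:-→d8:-→d9:-→d10:-→d11:-→d12:-→d13:-→d14:-→d15:-→d16:-→d17:-→d18:-→d19:-→d20:H3→d21:-→d22:-→d23:H0  best=H0
  + 64.204.93.224/28 (H3) depth=28

== LOOKUPS ==
["no-route","H0"]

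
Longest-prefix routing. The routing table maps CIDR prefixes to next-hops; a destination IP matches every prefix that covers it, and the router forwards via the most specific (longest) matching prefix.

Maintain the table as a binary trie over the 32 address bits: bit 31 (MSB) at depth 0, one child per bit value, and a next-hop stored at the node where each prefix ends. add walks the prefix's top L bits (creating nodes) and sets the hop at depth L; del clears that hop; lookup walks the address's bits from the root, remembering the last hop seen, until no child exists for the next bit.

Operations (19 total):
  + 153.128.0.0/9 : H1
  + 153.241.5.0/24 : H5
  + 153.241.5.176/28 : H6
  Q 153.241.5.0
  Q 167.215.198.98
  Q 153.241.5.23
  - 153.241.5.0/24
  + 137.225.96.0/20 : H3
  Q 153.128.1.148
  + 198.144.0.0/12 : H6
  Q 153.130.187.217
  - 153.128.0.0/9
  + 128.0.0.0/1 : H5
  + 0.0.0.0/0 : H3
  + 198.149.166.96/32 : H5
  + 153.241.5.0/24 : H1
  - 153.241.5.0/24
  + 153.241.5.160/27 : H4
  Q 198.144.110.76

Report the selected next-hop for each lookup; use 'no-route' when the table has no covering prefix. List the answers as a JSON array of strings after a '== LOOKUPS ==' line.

Trace:
  add 153.128.0.0/9 -> H1 at depth 9
  add 153.241.5.0/24 -> H5 at depth 24
  add 153.241.5.176/28 -> H6 at depth 28
  Q 153.241.5.0: descend 100110011111000100000101 ; hops seen [H1,H5] ; pick H5
  Q 167.215.198.98: descend 10 ; hops seen [∅] ; pick no-route
  Q 153.241.5.23: descend 100110011111000100000101 ; hops seen [H1,H5] ; pick H5
  del 153.241.5.0/24 (clear depth 24)
  add 137.225.96.0/20 -> H3 at depth 20
  Q 153.128.1.148: descend 100110011 ; hops seen [H1] ; pick H1
  add 198.144.0.0/12 -> H6 at depth 12
  Q 153.130.187.217: descend 100110011 ; hops seen [H1] ; pick H1
  del 153.128.0.0/9 (clear depth 9)
  add 128.0.0.0/1 -> H5 at depth 1
  add 0.0.0.0/0 -> H3 at depth 0
  add 198.149.166.96/32 -> H5 at depth 32
  add 153.241.5.0/24 -> H1 at depth 24
  del 153.241.5.0/24 (clear depth 24)
  add 153.241.5.160/27 -> H4 at depth 27
  Q 198.144.110.76: descend 1100011010010 ; hops seen [H3,H5,H6] ; pick H6

== LOOKUPS ==
["H5","no-route","H5","H1","H1","H6"]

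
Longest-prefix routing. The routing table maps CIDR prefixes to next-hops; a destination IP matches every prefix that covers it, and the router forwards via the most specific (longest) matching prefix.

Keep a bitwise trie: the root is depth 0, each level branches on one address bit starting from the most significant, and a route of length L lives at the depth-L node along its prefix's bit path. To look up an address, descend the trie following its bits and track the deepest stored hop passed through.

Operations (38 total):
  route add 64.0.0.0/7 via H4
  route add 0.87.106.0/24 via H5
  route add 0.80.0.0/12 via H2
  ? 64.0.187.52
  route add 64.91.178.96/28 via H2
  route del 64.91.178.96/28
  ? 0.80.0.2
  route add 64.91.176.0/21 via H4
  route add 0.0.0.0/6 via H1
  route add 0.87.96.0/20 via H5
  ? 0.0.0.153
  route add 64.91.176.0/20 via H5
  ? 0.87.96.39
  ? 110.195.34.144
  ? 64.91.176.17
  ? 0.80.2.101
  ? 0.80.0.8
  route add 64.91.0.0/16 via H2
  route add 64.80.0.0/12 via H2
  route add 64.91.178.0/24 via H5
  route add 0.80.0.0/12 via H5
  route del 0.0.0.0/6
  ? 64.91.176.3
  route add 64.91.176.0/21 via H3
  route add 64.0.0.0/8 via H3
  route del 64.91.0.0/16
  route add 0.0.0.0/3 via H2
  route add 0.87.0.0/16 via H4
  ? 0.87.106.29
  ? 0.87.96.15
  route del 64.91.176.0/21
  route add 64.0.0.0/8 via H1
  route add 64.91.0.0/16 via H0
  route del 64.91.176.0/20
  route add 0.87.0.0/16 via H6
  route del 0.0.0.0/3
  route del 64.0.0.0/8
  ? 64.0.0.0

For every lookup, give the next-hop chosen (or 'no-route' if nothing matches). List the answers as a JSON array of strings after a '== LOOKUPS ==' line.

Trace:
  + 64.0.0.0/7 (H4) depth=7
  + 0.87.106.0/24 (H5) depth=24
  + 0.80.0.0/12 (H2) depth=12
  lookup 64.0.187.52: bits 0100000 walk d0:-→d1:-→d2:-→d3:-→d4:-→d5:-→d6:-→d7:H4 -> H4
  + 64.91.178.96/28 (H2) depth=28
  - 64.91.178.96/28 clear@28
  lookup 0.80.0.2: bits 0000000001010 walk d0:-→d1:-→d2:-→d3:-→d4:-→d5:-→d6:-→d7:-→d8:-→d9:-→d10:-→d11:-→d12:H2→d13:- -> H2
  + 64.91.176.0/21 (H4) depth=21
  + 0.0.0.0/6 (H1) depth=6
  + 0.87.96.0/20 (H5) depth=20
  lookup 0.0.0.153: bits 000000000 walk d0:-→d1:-→d2:-→d3:-→d4:-→d5:-→d6:H1→d7:-→d8:-→d9:- -> H1
  + 64.91.176.0/20 (H5) depth=20
  lookup 0.87.96.39: bits 00000000010101110110 walk d0:-→d1:-→d2:-→d3:-→d4:-→d5:-→d6:H1→d7:-→d8:-→d9:-→d10:-→d11:-→d12:H2→d13:-→d14:-→d15:-→d16:-→d17:-→d18:-→d19:-→d20:H5 -> H5
  lookup 110.195.34.144: bits 01 walk d0:-→d1:-→d2:- -> no-route
  lookup 64.91.176.17: bits 0100000001011011101100 walk d0:-→d1:-→d2:-→d3:-→d4:-→d5:-→d6:-→d7:H4→d8:-→d9:-→d10:-→d11:-→d12:-→d13:-→d14:-→d15:-→d16:-→d17:-→d18:-→d19:-→d20:H5→d21:H4→d22:- -> H4
  lookup 0.80.2.101: bits 0000000001010 walk d0:-→d1:-→d2:-→d3:-→d4:-→d5:-→d6:H1→d7:-→d8:-→d9:-→d10:-→d11:-→d12:H2→d13:- -> H2
  lookup 0.80.0.8: bits 0000000001010 walk d0:-→d1:-→d2:-→d3:-→d4:-→d5:-→d6:H1→d7:-→d8:-→d9:-→d10:-→d11:-→d12:H2→d13:- -> H2
  + 64.91.0.0/16 (H2) depth=16
  + 64.80.0.0/12 (H2) depth=12
  + 64.91.178.0/24 (H5) depth=24
  + 0.80.0.0/12 (H5) depth=12
  - 0.0.0.0/6 clear@6
  lookup 64.91.176.3: bits 0100000001011011101100 walk d0:-→d1:-→d2:-→d3:-→d4:-→d5:-→d6:-→d7:H4→d8:-→d9:-→d10:-→d11:-→d12:H2→d13:-→d14:-→d15:-→d16:H2→d17:-→d18:-→d19:-→d20:H5→d21:H4→d22:- -> H4
  + 64.91.176.0/21 (H3) depth=21
  + 64.0.0.0/8 (H3) depth=8
  - 64.91.0.0/16 clear@16
  + 0.0.0.0/3 (H2) depth=3
  + 0.87.0.0/16 (H4) depth=16
  lookup 0.87.106.29: bits 000000000101011101101010 walk d0:-→d1:-→d2:-→d3:H2→d4:-→d5:-→d6:-→d7:-→d8:-→d9:-→d10:-→d11:-→d12:H5→d13:-→d14:-→d15:-→d16:H4→d17:-→d18:-→d19:-→d20:H5→d21:-→d22:-→d23:-→d24:H5 -> H5
  lookup 0.87.96.15: bits 00000000010101110110 walk d0:-→d1:-→d2:-→d3:H2→d4:-→d5:-→d6:-→d7:-→d8:-→d9:-→d10:-→d11:-→d12:H5→d13:-→d14:-→d15:-→d16:H4→d17:-→d18:-→d19:-→d20:H5 -> H5
  - 64.91.176.0/21 clear@21
  + 64.0.0.0/8 (H1) depth=8
  + 64.91.0.0/16 (H0) depth=16
  - 64.91.176.0/20 clear@20
  + 0.87.0.0/16 (H6) depth=16
  - 0.0.0.0/3 clear@3
  - 64.0.0.0/8 clear@8
  lookup 64.0.0.0: bits 010000000 walk d0:-→d1:-→d2:-→d3:-→d4:-→d5:-→d6:-→d7:H4→d8:-→d9:- -> H4

== LOOKUPS ==
["H4","H2","H1","H5","no-route","H4","H2","H2","H4","H5","H5","H4"]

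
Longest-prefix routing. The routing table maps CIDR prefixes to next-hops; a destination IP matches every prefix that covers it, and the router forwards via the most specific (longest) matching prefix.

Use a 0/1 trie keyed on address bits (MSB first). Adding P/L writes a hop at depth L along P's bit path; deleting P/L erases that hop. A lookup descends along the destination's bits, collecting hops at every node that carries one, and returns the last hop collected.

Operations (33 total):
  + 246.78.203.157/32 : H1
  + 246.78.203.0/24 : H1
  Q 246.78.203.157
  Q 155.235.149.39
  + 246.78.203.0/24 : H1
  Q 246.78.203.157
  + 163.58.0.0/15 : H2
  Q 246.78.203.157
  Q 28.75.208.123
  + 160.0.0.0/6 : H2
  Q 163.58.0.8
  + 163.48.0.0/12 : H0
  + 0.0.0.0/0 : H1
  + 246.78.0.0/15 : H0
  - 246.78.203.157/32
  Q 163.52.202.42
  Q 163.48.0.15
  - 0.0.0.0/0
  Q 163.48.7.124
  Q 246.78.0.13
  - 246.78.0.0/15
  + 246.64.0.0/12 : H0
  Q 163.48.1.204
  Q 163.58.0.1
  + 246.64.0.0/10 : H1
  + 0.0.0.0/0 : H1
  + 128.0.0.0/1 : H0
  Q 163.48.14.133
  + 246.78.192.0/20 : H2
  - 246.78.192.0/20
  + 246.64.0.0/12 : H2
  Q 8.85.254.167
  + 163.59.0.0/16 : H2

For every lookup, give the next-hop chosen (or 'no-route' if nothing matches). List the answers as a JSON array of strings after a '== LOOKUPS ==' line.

Process each operation:
  add 246.78.203.157/32 -> H1 at depth 32
  add 246.78.203.0/24 -> H1 at depth 24
  Q 246.78.203.157: descend 11110110010011101100101110011101 ; hops seen [H1,H1] ; pick H1
  Q 155.235.149.39: descend 1 ; hops seen [∅] ; pick no-route
  add 246.78.203.0/24 -> H1 at depth 24
  Q 246.78.203.157: descend 11110110010011101100101110011101 ; hops seen [H1,H1] ; pick H1
  add 163.58.0.0/15 -> H2 at depth 15
  Q 246.78.203.157: descend 11110110010011101100101110011101 ; hops seen [H1,H1] ; pick H1
  Q 28.75.208.123: descend ε ; hops seen [∅] ; pick no-route
  add 160.0.0.0/6 -> H2 at depth 6
  Q 163.58.0.8: descend 101000110011101 ; hops seen [H2,H2] ; pick H2
  add 163.48.0.0/12 -> H0 at depth 12
  add 0.0.0.0/0 -> H1 at depth 0
  add 246.78.0.0/15 -> H0 at depth 15
  del 246.78.203.157/32 (clear depth 32)
  Q 163.52.202.42: descend 101000110011 ; hops seen [H1,H2,H0] ; pick H0
  Q 163.48.0.15: descend 101000110011 ; hops seen [H1,H2,H0] ; pick H0
  del 0.0.0.0/0 (clear depth 0)
  Q 163.48.7.124: descend 101000110011 ; hops seen [H2,H0] ; pick H0
  Q 246.78.0.13: descend 1111011001001110 ; hops seen [H0] ; pick H0
  del 246.78.0.0/15 (clear depth 15)
  add 246.64.0.0/12 -> H0 at depth 12
  Q 163.48.1.204: descend 101000110011 ; hops seen [H2,H0] ; pick H0
  Q 163.58.0.1: descend 101000110011101 ; hops seen [H2,H0,H2] ; pick H2
  add 246.64.0.0/10 -> H1 at depth 10
  add 0.0.0.0/0 -> H1 at depth 0
  add 128.0.0.0/1 -> H0 at depth 1
  Q 163.48.14.133: descend 101000110011 ; hops seen [H1,H0,H2,H0] ; pick H0
  add 246.78.192.0/20 -> H2 at depth 20
  del 246.78.192.0/20 (clear depth 20)
  add 246.64.0.0/12 -> H2 at depth 12
  Q 8.85.254.167: descend ε ; hops seen [H1] ; pick H1
  add 163.59.0.0/16 -> H2 at depth 16

== LOOKUPS ==
["H1","no-route","H1","H1","no-route","H2","H0","H0","H0","H0","H0","H2","H0","H1"]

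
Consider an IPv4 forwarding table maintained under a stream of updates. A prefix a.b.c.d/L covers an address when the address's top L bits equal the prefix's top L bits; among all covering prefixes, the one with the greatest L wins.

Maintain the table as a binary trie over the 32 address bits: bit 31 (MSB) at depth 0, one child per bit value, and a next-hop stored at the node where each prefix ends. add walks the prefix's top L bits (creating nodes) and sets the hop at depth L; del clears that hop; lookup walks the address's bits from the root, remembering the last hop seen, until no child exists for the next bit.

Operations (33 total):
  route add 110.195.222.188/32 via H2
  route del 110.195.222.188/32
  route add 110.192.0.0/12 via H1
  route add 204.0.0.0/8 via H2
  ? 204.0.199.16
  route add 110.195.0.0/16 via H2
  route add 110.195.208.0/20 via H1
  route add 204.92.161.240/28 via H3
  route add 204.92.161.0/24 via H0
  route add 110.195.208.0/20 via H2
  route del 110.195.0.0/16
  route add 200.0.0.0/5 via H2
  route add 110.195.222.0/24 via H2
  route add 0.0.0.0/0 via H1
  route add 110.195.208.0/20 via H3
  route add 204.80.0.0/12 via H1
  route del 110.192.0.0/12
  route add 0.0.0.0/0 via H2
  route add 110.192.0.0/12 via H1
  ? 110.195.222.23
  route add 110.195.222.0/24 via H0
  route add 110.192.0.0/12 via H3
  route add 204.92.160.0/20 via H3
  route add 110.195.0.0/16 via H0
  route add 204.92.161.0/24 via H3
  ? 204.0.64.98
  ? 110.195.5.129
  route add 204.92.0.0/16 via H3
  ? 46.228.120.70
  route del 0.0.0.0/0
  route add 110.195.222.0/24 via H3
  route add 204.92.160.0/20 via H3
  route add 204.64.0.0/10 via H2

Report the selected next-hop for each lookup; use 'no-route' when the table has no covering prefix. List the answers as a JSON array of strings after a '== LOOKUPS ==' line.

Process each operation:
  + 110.195.222.188/32 (H2) depth=32
  del 110.195.222.188/32 (clear depth 32)
  + 110.192.0.0/12 (H1) depth=12
  + 204.0.0.0/8 (H2) depth=8
  lookup 204.0.199.16: bits 11001100 walk d0:-→d1:-→d2:-→d3:-→d4:-→d5:-→d6:-→d7:-→d8:H2 -> H2
  + 110.195.0.0/16 (H2) depth=16
  + 110.195.208.0/20 (H1) depth=20
  + 204.92.161.240/28 (H3) depth=28
  + 204.92.161.0/24 (H0) depth=24
  + 110.195.208.0/20 (H2) depth=20
  del 110.195.0.0/16 (clear depth 16)
  + 200.0.0.0/5 (H2) depth=5
  + 110.195.222.0/24 (H2) depth=24
  + 0.0.0.0/0 (H1) depth=0
  + 110.195.208.0/20 (H3) depth=20
  + 204.80.0.0/12 (H1) depth=12
  del 110.192.0.0/12 (clear depth 12)
  + 0.0.0.0/0 (H2) depth=0
  + 110.192.0.0/12 (H1) depth=12
  lookup 110.195.222.23: bits 011011101100001111011110 walk d0:H2→d1:-→d2:-→d3:-→d4:-→d5:-→d6:-→d7:-→d8:-→d9:-→d10:-→d11:-→d12:H1→d13:-→d14:-→d15:-→d16:-→d17:-→d18:-→d19:-→d20:H3→d21:-→d22:-→d23:-→d24:H2 -> H2
  + 110.195.222.0/24 (H0) depth=24
  + 110.192.0.0/12 (H3) depth=12
  + 204.92.160.0/20 (H3) depth=20
  + 110.195.0.0/16 (H0) depth=16
  + 204.92.161.0/24 (H3) depth=24
  lookup 204.0.64.98: bits 110011000 walk d0:H2→d1:-→d2:-→d3:-→d4:-→d5:H2→d6:-→d7:-→d8:H2→d9:- -> H2
  lookup 110.195.5.129: bits 0110111011000011 walk d0:H2→d1:-→d2:-→d3:-→d4:-→d5:-→d6:-→d7:-→d8:-→d9:-→d10:-→d11:-→d12:H3→d13:-→d14:-→d15:-→d16:H0 -> H0
  + 204.92.0.0/16 (H3) depth=16
  lookup 46.228.120.70: bits 0 walk d0:H2→d1:- -> H2
  del 0.0.0.0/0 (clear depth 0)
  + 110.195.222.0/24 (H3) depth=24
  + 204.92.160.0/20 (H3) depth=20
  + 204.64.0.0/10 (H2) depth=10

== LOOKUPS ==
["H2","H2","H2","H0","H2"]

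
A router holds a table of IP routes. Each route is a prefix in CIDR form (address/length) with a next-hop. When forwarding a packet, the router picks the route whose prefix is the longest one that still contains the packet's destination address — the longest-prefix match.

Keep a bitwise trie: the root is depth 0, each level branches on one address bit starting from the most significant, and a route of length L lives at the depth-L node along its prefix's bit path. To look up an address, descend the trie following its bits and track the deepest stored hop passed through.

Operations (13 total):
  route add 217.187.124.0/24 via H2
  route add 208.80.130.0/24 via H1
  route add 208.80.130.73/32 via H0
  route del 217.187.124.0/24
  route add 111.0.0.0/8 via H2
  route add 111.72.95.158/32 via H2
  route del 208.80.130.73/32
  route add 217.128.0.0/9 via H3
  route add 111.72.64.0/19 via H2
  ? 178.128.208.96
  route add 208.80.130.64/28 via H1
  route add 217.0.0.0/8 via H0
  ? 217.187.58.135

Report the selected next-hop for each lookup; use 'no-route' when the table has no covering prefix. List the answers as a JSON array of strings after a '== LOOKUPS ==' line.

Apply in order:
  + 217.187.124.0/24 (H2) depth=24
  + 208.80.130.0/24 (H1) depth=24
  + 208.80.130.73/32 (H0) depth=32
  del 217.187.124.0/24 (clear depth 24)
  + 111.0.0.0/8 (H2) depth=8
  + 111.72.95.158/32 (H2) depth=32
  del 208.80.130.73/32 (clear depth 32)
  + 217.128.0.0/9 (H3) depth=9
  + 111.72.64.0/19 (H2) depth=19
  Q 178.128.208.96: descend 1 ; hops seen [∅] ; pick no-route
  + 208.80.130.64/28 (H1) depth=28
  + 217.0.0.0/8 (H0) depth=8
  Q 217.187.58.135: descend 11011001101110110 ; hops seen [H0,H3] ; pick H3

== LOOKUPS ==
["no-route","H3"]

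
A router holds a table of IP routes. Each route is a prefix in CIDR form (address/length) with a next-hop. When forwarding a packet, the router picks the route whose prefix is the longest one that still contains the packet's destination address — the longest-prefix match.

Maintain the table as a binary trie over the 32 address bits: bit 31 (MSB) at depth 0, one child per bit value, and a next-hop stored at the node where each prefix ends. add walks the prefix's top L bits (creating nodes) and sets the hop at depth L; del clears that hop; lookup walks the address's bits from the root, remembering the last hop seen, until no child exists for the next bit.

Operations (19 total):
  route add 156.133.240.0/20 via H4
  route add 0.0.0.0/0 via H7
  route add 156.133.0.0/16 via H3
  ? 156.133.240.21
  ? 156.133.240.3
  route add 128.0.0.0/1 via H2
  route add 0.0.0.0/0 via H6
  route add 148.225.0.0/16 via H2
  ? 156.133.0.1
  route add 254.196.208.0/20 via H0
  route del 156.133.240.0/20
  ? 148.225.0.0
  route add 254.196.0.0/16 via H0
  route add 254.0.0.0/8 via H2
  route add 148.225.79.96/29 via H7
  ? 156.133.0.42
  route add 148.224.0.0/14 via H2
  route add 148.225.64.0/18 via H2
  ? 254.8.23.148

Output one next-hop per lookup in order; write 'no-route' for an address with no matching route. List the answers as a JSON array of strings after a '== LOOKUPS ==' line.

Apply in order:
  + 156.133.240.0/20 (H4) depth=20
  + 0.0.0.0/0 (H7) depth=0
  + 156.133.0.0/16 (H3) depth=16
  Q 156.133.240.21: descend 10011100100001011111 ; hops seen [H7,H3,H4] ; pick H4
  Q 156.133.240.3: descend 10011100100001011111 ; hops seen [H7,H3,H4] ; pick H4
  + 128.0.0.0/1 (H2) depth=1
  + 0.0.0.0/0 (H6) depth=0
  + 148.225.0.0/16 (H2) depth=16
  Q 156.133.0.1: descend 1001110010000101 ; hops seen [H6,H2,H3] ; pick H3
  + 254.196.208.0/20 (H0) depth=20
  - 156.133.240.0/20 clear@20
  Q 148.225.0.0: descend 1001010011100001 ; hops seen [H6,H2,H2] ; pick H2
  + 254.196.0.0/16 (H0) depth=16
  + 254.0.0.0/8 (H2) depth=8
  + 148.225.79.96/29 (H7) depth=29
  Q 156.133.0.42: descend 1001110010000101 ; hops seen [H6,H2,H3] ; pick H3
  + 148.224.0.0/14 (H2) depth=14
  + 148.225.64.0/18 (H2) depth=18
  Q 254.8.23.148: descend 11111110 ; hops seen [H6,H2,H2] ; pick H2

== LOOKUPS ==
["H4","H4","H3","H2","H3","H2"]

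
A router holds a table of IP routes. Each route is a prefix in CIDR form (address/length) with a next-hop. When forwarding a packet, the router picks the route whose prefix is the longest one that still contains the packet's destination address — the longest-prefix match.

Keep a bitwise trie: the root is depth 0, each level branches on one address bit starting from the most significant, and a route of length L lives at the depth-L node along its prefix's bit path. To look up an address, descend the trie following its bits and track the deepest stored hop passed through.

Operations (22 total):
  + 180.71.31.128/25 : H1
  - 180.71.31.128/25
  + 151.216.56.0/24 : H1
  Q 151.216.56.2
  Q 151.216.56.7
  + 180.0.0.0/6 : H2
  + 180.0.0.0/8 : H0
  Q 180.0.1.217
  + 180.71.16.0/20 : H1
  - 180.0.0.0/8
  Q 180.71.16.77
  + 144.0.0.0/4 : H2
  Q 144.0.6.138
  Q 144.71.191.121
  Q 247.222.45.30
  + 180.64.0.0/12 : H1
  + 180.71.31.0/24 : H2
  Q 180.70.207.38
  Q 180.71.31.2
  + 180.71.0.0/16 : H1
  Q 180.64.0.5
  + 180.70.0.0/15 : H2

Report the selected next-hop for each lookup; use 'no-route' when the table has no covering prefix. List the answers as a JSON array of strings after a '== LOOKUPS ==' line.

Trace:
  add 180.71.31.128/25 -> H1 at depth 25
  del 180.71.31.128/25 (clear depth 25)
  add 151.216.56.0/24 -> H1 at depth 24
  lookup 151.216.56.2: bits 100101111101100000111000 walk d0:-→d1:-→d2:-→d3:-→d4:-→d5:-→d6:-→d7:-→d8:-→d9:-→d10:-→d11:-→d12:-→d13:-→d14:-→d15:-→d16:-→d17:-→d18:-→d19:-→d20:-→d21:-→d22:-→d23:-→d24:H1 -> H1
  lookup 151.216.56.7: bits 100101111101100000111000 walk d0:-→d1:-→d2:-→d3:-→d4:-→d5:-→d6:-→d7:-→d8:-→d9:-→d10:-→d11:-→d12:-→d13:-→d14:-→d15:-→d16:-→d17:-→d18:-→d19:-→d20:-→d21:-→d22:-→d23:-→d24:H1 -> H1
  add 180.0.0.0/6 -> H2 at depth 6
  add 180.0.0.0/8 -> H0 at depth 8
  lookup 180.0.1.217: bits 101101000 walk d0:-→d1:-→d2:-→d3:-→d4:-→d5:-→d6:H2→d7:-→d8:H0→d9:- -> H0
  add 180.71.16.0/20 -> H1 at depth 20
  del 180.0.0.0/8 (clear depth 8)
  lookup 180.71.16.77: bits 10110100010001110001 walk d0:-→d1:-→d2:-→d3:-→d4:-→d5:-→d6:H2→d7:-→d8:-→d9:-→d10:-→d11:-→d12:-→d13:-→d14:-→d15:-→d16:-→d17:-→d18:-→d19:-→d20:H1 -> H1
  add 144.0.0.0/4 -> H2 at depth 4
  lookup 144.0.6.138: bits 10010 walk d0:-→d1:-→d2:-→d3:-→d4:H2→d5:- -> H2
  lookup 144.71.191.121: bits 10010 walk d0:-→d1:-→d2:-→d3:-→d4:H2→d5:- -> H2
  lookup 247.222.45.30: bits 1 walk d0:-→d1:- -> no-route
  add 180.64.0.0/12 -> H1 at depth 12
  add 180.71.31.0/24 -> H2 at depth 24
  lookup 180.70.207.38: bits 101101000100011 walk d0:-→d1:-→d2:-→d3:-→d4:-→d5:-→d6:H2→d7:-→d8:-→d9:-→d10:-→d11:-→d12:H1→d13:-→d14:-→d15:- -> H1
  lookup 180.71.31.2: bits 101101000100011100011111 walk d0:-→d1:-→d2:-→d3:-→d4:-→d5:-→d6:H2→d7:-→d8:-→d9:-→d10:-→d11:-→d12:H1→d13:-→d14:-→d15:-→d16:-→d17:-→d18:-→d19:-→d20:H1→d21:-→d22:-→d23:-→d24:H2 -> H2
  add 180.71.0.0/16 -> H1 at depth 16
  lookup 180.64.0.5: bits 1011010001000 walk d0:-→d1:-→d2:-→d3:-→d4:-→d5:-→d6:H2→d7:-→d8:-→d9:-→d10:-→d11:-→d12:H1→d13:- -> H1
  add 180.70.0.0/15 -> H2 at depth 15

== LOOKUPS ==
["H1","H1","H0","H1","H2","H2","no-route","H1","H2","H1"]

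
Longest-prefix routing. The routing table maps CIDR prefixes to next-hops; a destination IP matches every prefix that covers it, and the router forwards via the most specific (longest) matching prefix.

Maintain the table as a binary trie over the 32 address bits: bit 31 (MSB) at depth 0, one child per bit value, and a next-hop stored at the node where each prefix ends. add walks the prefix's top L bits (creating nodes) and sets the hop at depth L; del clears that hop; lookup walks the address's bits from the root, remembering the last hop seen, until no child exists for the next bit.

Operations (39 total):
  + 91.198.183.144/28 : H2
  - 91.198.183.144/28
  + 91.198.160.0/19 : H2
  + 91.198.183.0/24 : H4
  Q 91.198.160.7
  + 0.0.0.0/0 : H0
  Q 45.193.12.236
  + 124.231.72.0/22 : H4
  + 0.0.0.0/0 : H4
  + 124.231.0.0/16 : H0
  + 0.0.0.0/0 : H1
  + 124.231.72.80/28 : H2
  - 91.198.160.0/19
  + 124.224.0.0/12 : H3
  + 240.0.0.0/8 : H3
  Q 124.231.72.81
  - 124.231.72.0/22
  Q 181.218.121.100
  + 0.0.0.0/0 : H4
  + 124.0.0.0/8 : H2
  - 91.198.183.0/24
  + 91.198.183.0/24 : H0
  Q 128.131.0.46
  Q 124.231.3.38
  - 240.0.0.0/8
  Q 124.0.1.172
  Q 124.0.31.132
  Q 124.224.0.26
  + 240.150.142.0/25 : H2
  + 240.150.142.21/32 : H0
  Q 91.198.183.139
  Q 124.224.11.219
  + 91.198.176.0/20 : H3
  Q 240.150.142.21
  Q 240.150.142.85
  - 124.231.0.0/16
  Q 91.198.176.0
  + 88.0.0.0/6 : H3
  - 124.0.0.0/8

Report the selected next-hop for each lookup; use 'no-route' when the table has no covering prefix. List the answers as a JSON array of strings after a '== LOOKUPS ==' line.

Apply in order:
  + 91.198.183.144/28 (H2) depth=28
  - 91.198.183.144/28 clear@28
  + 91.198.160.0/19 (H2) depth=19
  + 91.198.183.0/24 (H4) depth=24
  Q 91.198.160.7: descend 0101101111000110101 ; hops seen [H2] ; pick H2
  + 0.0.0.0/0 (H0) depth=0
  Q 45.193.12.236: descend 0 ; hops seen [H0] ; pick H0
  + 124.231.72.0/22 (H4) depth=22
  + 0.0.0.0/0 (H4) depth=0
  + 124.231.0.0/16 (H0) depth=16
  + 0.0.0.0/0 (H1) depth=0
  + 124.231.72.80/28 (H2) depth=28
  - 91.198.160.0/19 clear@19
  + 124.224.0.0/12 (H3) depth=12
  + 240.0.0.0/8 (H3) depth=8
  Q 124.231.72.81: descend 0111110011100111010010000101 ; hops seen [H1,H3,H0,H4,H2] ; pick H2
  - 124.231.72.0/22 clear@22
  Q 181.218.121.100: descend 1 ; hops seen [H1] ; pick H1
  + 0.0.0.0/0 (H4) depth=0
  + 124.0.0.0/8 (H2) depth=8
  - 91.198.183.0/24 clear@24
  + 91.198.183.0/24 (H0) depth=24
  Q 128.131.0.46: descend 1 ; hops seen [H4] ; pick H4
  Q 124.231.3.38: descend 01111100111001110 ; hops seen [H4,H2,H3,H0] ; pick H0
  - 240.0.0.0/8 clear@8
  Q 124.0.1.172: descend 01111100 ; hops seen [H4,H2] ; pick H2
  Q 124.0.31.132: descend 01111100 ; hops seen [H4,H2] ; pick H2
  Q 124.224.0.26: descend 0111110011100 ; hops seen [H4,H2,H3] ; pick H3
  + 240.150.142.0/25 (H2) depth=25
  + 240.150.142.21/32 (H0) depth=32
  Q 91.198.183.139: descend 010110111100011010110111100 ; hops seen [H4,H0] ; pick H0
  Q 124.224.11.219: descend 0111110011100 ; hops seen [H4,H2,H3] ; pick H3
  + 91.198.176.0/20 (H3) depth=20
  Q 240.150.142.21: descend 11110000100101101000111000010101 ; hops seen [H4,H2,H0] ; pick H0
  Q 240.150.142.85: descend 1111000010010110100011100 ; hops seen [H4,H2] ; pick H2
  - 124.231.0.0/16 clear@16
  Q 91.198.176.0: descend 010110111100011010110 ; hops seen [H4,H3] ; pick H3
  + 88.0.0.0/6 (H3) depth=6
  - 124.0.0.0/8 clear@8

== LOOKUPS ==
["H2","H0","H2","H1","H4","H0","H2","H2","H3","H0","H3","H0","H2","H3"]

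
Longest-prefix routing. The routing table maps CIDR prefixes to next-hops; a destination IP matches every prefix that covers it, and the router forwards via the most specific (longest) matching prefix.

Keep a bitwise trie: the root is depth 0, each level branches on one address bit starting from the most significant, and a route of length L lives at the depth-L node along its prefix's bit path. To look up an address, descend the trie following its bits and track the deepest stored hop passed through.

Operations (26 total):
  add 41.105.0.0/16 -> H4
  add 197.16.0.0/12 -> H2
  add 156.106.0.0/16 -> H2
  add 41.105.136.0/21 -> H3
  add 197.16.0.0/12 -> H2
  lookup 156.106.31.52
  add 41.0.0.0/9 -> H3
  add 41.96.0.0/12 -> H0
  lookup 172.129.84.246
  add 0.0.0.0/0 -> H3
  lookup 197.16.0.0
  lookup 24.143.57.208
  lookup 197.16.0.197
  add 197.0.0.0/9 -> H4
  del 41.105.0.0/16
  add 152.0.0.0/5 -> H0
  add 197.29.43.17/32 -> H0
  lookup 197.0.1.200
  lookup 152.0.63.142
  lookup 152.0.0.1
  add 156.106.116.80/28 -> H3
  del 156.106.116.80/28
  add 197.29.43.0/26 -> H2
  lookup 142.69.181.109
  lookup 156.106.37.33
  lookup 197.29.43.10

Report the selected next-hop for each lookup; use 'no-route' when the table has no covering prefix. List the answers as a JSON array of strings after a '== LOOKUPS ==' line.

Trace:
  add 41.105.0.0/16 -> H4 at depth 16
  add 197.16.0.0/12 -> H2 at depth 12
  add 156.106.0.0/16 -> H2 at depth 16
  add 41.105.136.0/21 -> H3 at depth 21
  add 197.16.0.0/12 -> H2 at depth 12
  Q 156.106.31.52: descend 1001110001101010 ; hops seen [H2] ; pick H2
  add 41.0.0.0/9 -> H3 at depth 9
  add 41.96.0.0/12 -> H0 at depth 12
  Q 172.129.84.246: descend 10 ; hops seen [∅] ; pick no-route
  add 0.0.0.0/0 -> H3 at depth 0
  Q 197.16.0.0: descend 110001010001 ; hops seen [H3,H2] ; pick H2
  Q 24.143.57.208: descend 00 ; hops seen [H3] ; pick H3
  Q 197.16.0.197: descend 110001010001 ; hops seen [H3,H2] ; pick H2
  add 197.0.0.0/9 -> H4 at depth 9
  - 41.105.0.0/16 clear@16
  add 152.0.0.0/5 -> H0 at depth 5
  add 197.29.43.17/32 -> H0 at depth 32
  Q 197.0.1.200: descend 11000101000 ; hops seen [H3,H4] ; pick H4
  Q 152.0.63.142: descend 10011 ; hops seen [H3,H0] ; pick H0
  Q 152.0.0.1: descend 10011 ; hops seen [H3,H0] ; pick H0
  add 156.106.116.80/28 -> H3 at depth 28
  - 156.106.116.80/28 clear@28
  add 197.29.43.0/26 -> H2 at depth 26
  Q 142.69.181.109: descend 100 ; hops seen [H3] ; pick H3
  Q 156.106.37.33: descend 10011100011010100 ; hops seen [H3,H0,H2] ; pick H2
  Q 197.29.43.10: descend 110001010001110100101011000 ; hops seen [H3,H4,H2,H2] ; pick H2

== LOOKUPS ==
["H2","no-route","H2","H3","H2","H4","H0","H0","H3","H2","H2"]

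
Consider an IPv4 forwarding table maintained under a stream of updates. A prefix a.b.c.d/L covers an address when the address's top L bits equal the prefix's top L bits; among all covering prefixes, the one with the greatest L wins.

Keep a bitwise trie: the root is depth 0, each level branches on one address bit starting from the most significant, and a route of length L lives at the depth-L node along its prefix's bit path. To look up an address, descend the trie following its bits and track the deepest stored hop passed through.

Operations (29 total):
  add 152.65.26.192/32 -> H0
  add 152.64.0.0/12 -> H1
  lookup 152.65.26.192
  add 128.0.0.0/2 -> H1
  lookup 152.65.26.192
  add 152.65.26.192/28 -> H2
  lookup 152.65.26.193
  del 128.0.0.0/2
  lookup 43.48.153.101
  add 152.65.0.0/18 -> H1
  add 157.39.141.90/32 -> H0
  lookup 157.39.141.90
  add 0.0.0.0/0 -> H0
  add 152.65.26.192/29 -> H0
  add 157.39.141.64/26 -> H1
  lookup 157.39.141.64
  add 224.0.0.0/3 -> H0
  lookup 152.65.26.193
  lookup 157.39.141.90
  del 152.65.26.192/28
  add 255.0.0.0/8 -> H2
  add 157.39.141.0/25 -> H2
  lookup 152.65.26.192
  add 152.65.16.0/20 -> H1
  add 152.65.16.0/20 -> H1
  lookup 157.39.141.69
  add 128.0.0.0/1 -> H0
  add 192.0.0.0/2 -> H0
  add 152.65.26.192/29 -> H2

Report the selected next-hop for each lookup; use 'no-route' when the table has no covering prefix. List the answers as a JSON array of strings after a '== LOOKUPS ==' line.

Trace:
  add 152.65.26.192/32 -> H0 at depth 32
  add 152.64.0.0/12 -> H1 at depth 12
  Q 152.65.26.192: descend 10011000010000010001101011000000 ; hops seen [H1,H0] ; pick H0
  add 128.0.0.0/2 -> H1 at depth 2
  Q 152.65.26.192: descend 10011000010000010001101011000000 ; hops seen [H1,H1,H0] ; pick H0
  add 152.65.26.192/28 -> H2 at depth 28
  Q 152.65.26.193: descend 1001100001000001000110101100000 ; hops seen [H1,H1,H2] ; pick H2
  del 128.0.0.0/2 (clear depth 2)
  Q 43.48.153.101: descend ε ; hops seen [∅] ; pick no-route
  add 152.65.0.0/18 -> H1 at depth 18
  add 157.39.141.90/32 -> H0 at depth 32
  Q 157.39.141.90: descend 10011101001001111000110101011010 ; hops seen [H0] ; pick H0
  add 0.0.0.0/0 -> H0 at depth 0
  add 152.65.26.192/29 -> H0 at depth 29
  add 157.39.141.64/26 -> H1 at depth 26
  Q 157.39.141.64: descend 100111010010011110001101010 ; hops seen [H0,H1] ; pick H1
  add 224.0.0.0/3 -> H0 at depth 3
  Q 152.65.26.193: descend 1001100001000001000110101100000 ; hops seen [H0,H1,H1,H2,H0] ; pick H0
  Q 157.39.141.90: descend 10011101001001111000110101011010 ; hops seen [H0,H1,H0] ; pick H0
  del 152.65.26.192/28 (clear depth 28)
  add 255.0.0.0/8 -> H2 at depth 8
  add 157.39.141.0/25 -> H2 at depth 25
  Q 152.65.26.192: descend 10011000010000010001101011000000 ; hops seen [H0,H1,H1,H0,H0] ; pick H0
  add 152.65.16.0/20 -> H1 at depth 20
  add 152.65.16.0/20 -> H1 at depth 20
  Q 157.39.141.69: descend 100111010010011110001101010 ; hops seen [H0,H2,H1] ; pick H1
  add 128.0.0.0/1 -> H0 at depth 1
  add 192.0.0.0/2 -> H0 at depth 2
  add 152.65.26.192/29 -> H2 at depth 29

== LOOKUPS ==
["H0","H0","H2","no-route","H0","H1","H0","H0","H0","H1"]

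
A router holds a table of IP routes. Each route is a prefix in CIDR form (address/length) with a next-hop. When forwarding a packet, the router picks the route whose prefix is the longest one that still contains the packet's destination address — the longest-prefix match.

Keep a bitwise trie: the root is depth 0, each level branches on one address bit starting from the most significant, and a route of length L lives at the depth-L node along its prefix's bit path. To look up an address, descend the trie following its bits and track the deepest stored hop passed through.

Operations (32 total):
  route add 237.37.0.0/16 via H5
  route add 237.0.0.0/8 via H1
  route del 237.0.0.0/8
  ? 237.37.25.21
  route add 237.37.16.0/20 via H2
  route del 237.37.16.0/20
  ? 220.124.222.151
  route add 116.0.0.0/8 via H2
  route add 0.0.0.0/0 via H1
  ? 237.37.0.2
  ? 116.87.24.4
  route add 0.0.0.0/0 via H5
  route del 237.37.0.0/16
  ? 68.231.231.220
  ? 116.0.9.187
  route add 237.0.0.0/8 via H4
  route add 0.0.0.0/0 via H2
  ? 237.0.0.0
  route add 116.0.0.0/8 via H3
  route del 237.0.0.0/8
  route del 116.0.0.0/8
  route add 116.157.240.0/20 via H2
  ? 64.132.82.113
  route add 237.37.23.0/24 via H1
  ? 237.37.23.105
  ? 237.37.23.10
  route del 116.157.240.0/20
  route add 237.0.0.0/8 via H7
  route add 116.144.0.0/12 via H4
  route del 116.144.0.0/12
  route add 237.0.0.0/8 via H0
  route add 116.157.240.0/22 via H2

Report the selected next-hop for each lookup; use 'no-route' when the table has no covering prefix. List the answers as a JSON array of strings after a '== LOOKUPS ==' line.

Apply in order:
  + 237.37.0.0/16 (H5) depth=16
  + 237.0.0.0/8 (H1) depth=8
  del 237.0.0.0/8 (clear depth 8)
  Q 237.37.25.21: descend 1110110100100101 ; hops seen [H5] ; pick H5
  + 237.37.16.0/20 (H2) depth=20
  del 237.37.16.0/20 (clear depth 20)
  Q 220.124.222.151: descend 11 ; hops seen [∅] ; pick no-route
  + 116.0.0.0/8 (H2) depth=8
  + 0.0.0.0/0 (H1) depth=0
  Q 237.37.0.2: descend 1110110100100101000 ; hops seen [H1,H5] ; pick H5
  Q 116.87.24.4: descend 01110100 ; hops seen [H1,H2] ; pick H2
  + 0.0.0.0/0 (H5) depth=0
  del 237.37.0.0/16 (clear depth 16)
  Q 68.231.231.220: descend 01 ; hops seen [H5] ; pick H5
  Q 116.0.9.187: descend 01110100 ; hops seen [H5,H2] ; pick H2
  + 237.0.0.0/8 (H4) depth=8
  + 0.0.0.0/0 (H2) depth=0
  Q 237.0.0.0: descend 1110110100 ; hops seen [H2,H4] ; pick H4
  + 116.0.0.0/8 (H3) depth=8
  del 237.0.0.0/8 (clear depth 8)
  del 116.0.0.0/8 (clear depth 8)
  + 116.157.240.0/20 (H2) depth=20
  Q 64.132.82.113: descend 01 ; hops seen [H2] ; pick H2
  + 237.37.23.0/24 (H1) depth=24
  Q 237.37.23.105: descend 111011010010010100010111 ; hops seen [H2,H1] ; pick H1
  Q 237.37.23.10: descend 111011010010010100010111 ; hops seen [H2,H1] ; pick H1
  del 116.157.240.0/20 (clear depth 20)
  + 237.0.0.0/8 (H7) depth=8
  + 116.144.0.0/12 (H4) depth=12
  del 116.144.0.0/12 (clear depth 12)
  + 237.0.0.0/8 (H0) depth=8
  + 116.157.240.0/22 (H2) depth=22

== LOOKUPS ==
["H5","no-route","H5","H2","H5","H2","H4","H2","H1","H1"]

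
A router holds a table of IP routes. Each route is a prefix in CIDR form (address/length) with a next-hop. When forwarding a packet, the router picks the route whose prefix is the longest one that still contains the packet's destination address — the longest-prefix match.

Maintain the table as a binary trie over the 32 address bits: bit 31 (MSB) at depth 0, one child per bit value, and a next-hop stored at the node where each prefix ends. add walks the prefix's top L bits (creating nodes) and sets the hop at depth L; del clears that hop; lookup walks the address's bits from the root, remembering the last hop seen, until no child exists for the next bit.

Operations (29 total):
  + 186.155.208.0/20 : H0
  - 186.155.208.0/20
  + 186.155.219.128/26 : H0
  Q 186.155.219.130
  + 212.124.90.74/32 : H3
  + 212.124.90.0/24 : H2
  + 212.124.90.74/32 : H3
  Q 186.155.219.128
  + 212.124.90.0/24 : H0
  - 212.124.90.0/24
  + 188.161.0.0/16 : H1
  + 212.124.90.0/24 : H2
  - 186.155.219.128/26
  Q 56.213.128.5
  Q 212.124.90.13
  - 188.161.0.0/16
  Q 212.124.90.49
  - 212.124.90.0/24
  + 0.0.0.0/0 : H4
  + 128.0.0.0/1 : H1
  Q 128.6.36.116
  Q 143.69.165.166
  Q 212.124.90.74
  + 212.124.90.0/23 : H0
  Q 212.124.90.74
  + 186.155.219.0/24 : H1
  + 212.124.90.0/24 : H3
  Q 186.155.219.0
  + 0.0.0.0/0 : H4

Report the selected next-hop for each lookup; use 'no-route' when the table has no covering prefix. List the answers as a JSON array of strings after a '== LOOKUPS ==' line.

Apply in order:
  + 186.155.208.0/20 (H0) depth=20
  del 186.155.208.0/20 (clear depth 20)
  + 186.155.219.128/26 (H0) depth=26
  lookup 186.155.219.130: bits 10111010100110111101101110 walk d0:-→d1:-→d2:-→d3:-→d4:-→d5:-→d6:-→d7:-→d8:-→d9:-→d10:-→d11:-→d12:-→d13:-→d14:-→d15:-→d16:-→d17:-→d18:-→d19:-→d20:-→d21:-→d22:-→d23:-→d24:-→d25:-→d26:H0 -> H0
  + 212.124.90.74/32 (H3) depth=32
  + 212.124.90.0/24 (H2) depth=24
  + 212.124.90.74/32 (H3) depth=32
  lookup 186.155.219.128: bits 10111010100110111101101110 walk d0:-→d1:-→d2:-→d3:-→d4:-→d5:-→d6:-→d7:-→d8:-→d9:-→d10:-→d11:-→d12:-→d13:-→d14:-→d15:-→d16:-→d17:-→d18:-→d19:-→d20:-→d21:-→d22:-→d23:-→d24:-→d25:-→d26:H0 -> H0
  + 212.124.90.0/24 (H0) depth=24
  del 212.124.90.0/24 (clear depth 24)
  + 188.161.0.0/16 (H1) depth=16
  + 212.124.90.0/24 (H2) depth=24
  del 186.155.219.128/26 (clear depth 26)
  lookup 56.213.128.5: bits ε walk d0:- -> no-route
  lookup 212.124.90.13: bits 1101010001111100010110100 walk d0:-→d1:-→d2:-→d3:-→d4:-→d5:-→d6:-→d7:-→d8:-→d9:-→d10:-→d11:-→d12:-→d13:-→d14:-→d15:-→d16:-→d17:-→d18:-→d19:-→d20:-→d21:-→d22:-→d23:-→d24:H2→d25:- -> H2
  del 188.161.0.0/16 (clear depth 16)
  lookup 212.124.90.49: bits 1101010001111100010110100 walk d0:-→d1:-→d2:-→d3:-→d4:-→d5:-→d6:-→d7:-→d8:-→d9:-→d10:-→d11:-→d12:-→d13:-→d14:-→d15:-→d16:-→d17:-→d18:-→d19:-→d20:-→d21:-→d22:-→d23:-→d24:H2→d25:- -> H2
  del 212.124.90.0/24 (clear depth 24)
  + 0.0.0.0/0 (H4) depth=0
  + 128.0.0.0/1 (H1) depth=1
  lookup 128.6.36.116: bits 10 walk d0:H4→d1:H1→d2:- -> H1
  lookup 143.69.165.166: bits 10 walk d0:H4→d1:H1→d2:- -> H1
  lookup 212.124.90.74: bits 11010100011111000101101001001010 walk d0:H4→d1:H1→d2:-→d3:-→d4:-→d5:-→d6:-→d7:-→d8:-→d9:-→d10:-→d11:-→d12:-→d13:-→d14:-→d15:-→d16:-→d17:-→d18:-→d19:-→d20:-→d21:-→d22:-→d23:-→d24:-→d25:-→d26:-→d27:-→d28:-→d29:-→d30:-→d31:-→d32:H3 -> H3
  + 212.124.90.0/23 (H0) depth=23
  lookup 212.124.90.74: bits 11010100011111000101101001001010 walk d0:H4→d1:H1→d2:-→d3:-→d4:-→d5:-→d6:-→d7:-→d8:-→d9:-→d10:-→d11:-→d12:-→d13:-→d14:-→d15:-→d16:-→d17:-→d18:-→d19:-→d20:-→d21:-→d22:-→d23:H0→d24:-→d25:-→d26:-→d27:-→d28:-→d29:-→d30:-→d31:-→d32:H3 -> H3
  + 186.155.219.0/24 (H1) depth=24
  + 212.124.90.0/24 (H3) depth=24
  lookup 186.155.219.0: bits 101110101001101111011011 walk d0:H4→d1:H1→d2:-→d3:-→d4:-→d5:-→d6:-→d7:-→d8:-→d9:-→d10:-→d11:-→d12:-→d13:-→d14:-→d15:-→d16:-→d17:-→d18:-→d19:-→d20:-→d21:-→d22:-→d23:-→d24:H1 -> H1
  + 0.0.0.0/0 (H4) depth=0

== LOOKUPS ==
["H0","H0","no-route","H2","H2","H1","H1","H3","H3","H1"]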